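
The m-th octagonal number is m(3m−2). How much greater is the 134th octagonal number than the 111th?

134·(3·134 − 2) = 53600 and 111·(3·111 − 2) = 36741.
Difference: 53600 − 36741 = 16859.

16859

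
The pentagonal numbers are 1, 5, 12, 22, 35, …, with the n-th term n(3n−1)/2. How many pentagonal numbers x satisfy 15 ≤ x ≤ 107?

The n-th pentagonal number is n(3n−1)/2.
Smallest index with value ≥ 15: n = 4 (giving 22).
Largest index with value ≤ 107: n = 8 (giving 92).
Indices 4 through 8: 5 terms.

5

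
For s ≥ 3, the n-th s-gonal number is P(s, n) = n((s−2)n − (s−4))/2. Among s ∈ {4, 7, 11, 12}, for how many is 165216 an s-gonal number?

s = 4: P(4, 406) = 164836 and P(4, 407) = 165649; 165216 is not s-gonal.
s = 7: P(7, 257) = 164737 and P(7, 258) = 166023; 165216 is not s-gonal.
s = 11: P(11, 192) = 165216. ✓
s = 12: P(12, 182) = 164892 and P(12, 183) = 166713; 165216 is not s-gonal.
Hits: s ∈ {11} → 1.

1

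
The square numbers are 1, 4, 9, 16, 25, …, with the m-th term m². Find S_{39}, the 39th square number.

39² = 1521.

1521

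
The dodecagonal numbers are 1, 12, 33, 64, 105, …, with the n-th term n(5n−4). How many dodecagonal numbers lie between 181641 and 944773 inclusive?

The n-th dodecagonal number is n(5n−4).
Smallest index with value ≥ 181641: n = 191 (giving 181641).
Largest index with value ≤ 944773: n = 435 (giving 944385).
Indices 191 through 435: 245 terms.

245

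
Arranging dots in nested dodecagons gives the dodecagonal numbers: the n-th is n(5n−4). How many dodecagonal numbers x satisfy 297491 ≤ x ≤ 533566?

83

The n-th dodecagonal number is n(5n−4).
Smallest index with value ≥ 297491: n = 245 (giving 299145).
Largest index with value ≤ 533566: n = 327 (giving 533337).
Indices 245 through 327: 83 terms.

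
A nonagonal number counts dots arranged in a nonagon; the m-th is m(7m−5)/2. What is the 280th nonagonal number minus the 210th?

280·(7·280 − 5)/2 = 273700 and 210·(7·210 − 5)/2 = 153825.
Difference: 273700 − 153825 = 119875.

119875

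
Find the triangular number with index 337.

56953

The 337th triangular number is n(n+1)/2 with n = 337.
337·338/2 = 113906/2 = 56953.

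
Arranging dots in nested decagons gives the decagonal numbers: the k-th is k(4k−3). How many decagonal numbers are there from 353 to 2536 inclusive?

The n-th decagonal number is n(4n−3).
Smallest index with value ≥ 353: n = 10 (giving 370).
Largest index with value ≤ 2536: n = 25 (giving 2425).
Indices 10 through 25: 16 terms.

16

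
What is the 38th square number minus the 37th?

n² − (n−1)² = 2n − 1, so 38² − 37² = 2·38 − 1 = 75.

75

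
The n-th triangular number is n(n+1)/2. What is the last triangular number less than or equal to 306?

Solve n(n+1)/2 ≤ 306 for integer n.
n = 24 gives 300 ≤ 306, while n = 25 gives 325 > 306; so the answer is 300.

300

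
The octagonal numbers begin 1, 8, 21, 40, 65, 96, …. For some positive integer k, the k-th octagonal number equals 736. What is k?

Set n(3n−2) = 736, giving 3n² − 2n − 736 = 0.
The discriminant is 4 + 12·736 = 8836, and √8836 = 94.
So n = (2 + 94) / 6 = 96/6 = 16.

16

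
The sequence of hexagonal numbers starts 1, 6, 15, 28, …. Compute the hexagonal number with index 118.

The 118th hexagonal number is n(2n−1) with n = 118.
118·(2·118 − 1) = 118·235 = 27730.

27730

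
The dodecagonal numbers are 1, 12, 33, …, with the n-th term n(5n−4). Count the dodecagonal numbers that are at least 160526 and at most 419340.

111

The n-th dodecagonal number is n(5n−4).
Smallest index with value ≥ 160526: n = 180 (giving 161280).
Largest index with value ≤ 419340: n = 290 (giving 419340).
Indices 180 through 290: 111 terms.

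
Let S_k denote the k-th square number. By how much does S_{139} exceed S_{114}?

6325

139² = 19321 and 114² = 12996.
Difference: 19321 − 12996 = 6325.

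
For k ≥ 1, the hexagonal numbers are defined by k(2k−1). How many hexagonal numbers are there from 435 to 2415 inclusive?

21

The n-th hexagonal number is n(2n−1).
Smallest index with value ≥ 435: n = 15 (giving 435).
Largest index with value ≤ 2415: n = 35 (giving 2415).
Indices 15 through 35: 21 terms.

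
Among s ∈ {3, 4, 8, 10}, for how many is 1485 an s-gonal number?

s = 3: P(3, 54) = 1485. ✓
s = 4: P(4, 38) = 1444 and P(4, 39) = 1521; 1485 is not s-gonal.
s = 8: P(8, 22) = 1408 and P(8, 23) = 1541; 1485 is not s-gonal.
s = 10: P(10, 19) = 1387 and P(10, 20) = 1540; 1485 is not s-gonal.
Hits: s ∈ {3} → 1.

1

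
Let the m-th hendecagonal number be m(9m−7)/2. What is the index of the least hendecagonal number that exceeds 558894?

353

Solve n(9n−7)/2 > 558894 for integer n.
The largest n with value ≤ 558894 is 352 (since 556336 ≤ 558894 < 559505), so the first above is n = 353, value 559505.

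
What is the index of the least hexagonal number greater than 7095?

Solve n(2n−1) > 7095 for integer n.
The largest n with value ≤ 7095 is 59 (since 6903 ≤ 7095 < 7140), so the first above is n = 60, value 7140.

60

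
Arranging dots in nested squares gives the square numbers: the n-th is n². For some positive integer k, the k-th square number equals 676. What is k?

We need n² = 676, so n = √676 = 26.

26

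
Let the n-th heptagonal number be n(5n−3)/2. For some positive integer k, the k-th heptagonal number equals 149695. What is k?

245

Set n(5n−3)/2 = 149695, giving 5n² − 3n − 299390 = 0.
The discriminant is 9 + 40·149695 = 5987809, and √5987809 = 2447.
So n = (3 + 2447) / 10 = 2450/10 = 245.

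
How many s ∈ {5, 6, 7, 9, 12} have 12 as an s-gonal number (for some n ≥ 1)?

2

s = 5: P(5, 3) = 12. ✓
s = 6: P(6, 2) = 6 and P(6, 3) = 15; 12 is not s-gonal.
s = 7: P(7, 2) = 7 and P(7, 3) = 18; 12 is not s-gonal.
s = 9: P(9, 2) = 9 and P(9, 3) = 24; 12 is not s-gonal.
s = 12: P(12, 2) = 12. ✓
Hits: s ∈ {5, 12} → 2.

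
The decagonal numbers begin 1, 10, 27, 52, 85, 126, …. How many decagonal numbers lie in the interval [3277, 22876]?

The n-th decagonal number is n(4n−3).
Smallest index with value ≥ 3277: n = 29 (giving 3277).
Largest index with value ≤ 22876: n = 76 (giving 22876).
Indices 29 through 76: 48 terms.

48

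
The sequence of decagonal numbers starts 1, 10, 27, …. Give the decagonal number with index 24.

2232

24·(4·24 − 3) = 24·93 = 2232.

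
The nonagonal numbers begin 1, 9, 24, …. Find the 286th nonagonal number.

286·(7·286 − 5)/2 = 286·1997/2 = 285571.

285571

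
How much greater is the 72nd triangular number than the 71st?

72

Consecutive triangular numbers differ by n: T_{72} − T_{71} = 72.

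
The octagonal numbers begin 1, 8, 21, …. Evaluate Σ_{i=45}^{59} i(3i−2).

120960

Σ i(3i−2) = 3Σi² − 2Σi over i = 45..59.
Σi = 1770 − 990 = 780 and Σi² = 70210 − 29370 = 40840.
3·40840 − 2·780 = 120960.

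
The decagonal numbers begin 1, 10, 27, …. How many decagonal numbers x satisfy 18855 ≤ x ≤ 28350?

15

The n-th decagonal number is n(4n−3).
Smallest index with value ≥ 18855: n = 70 (giving 19390).
Largest index with value ≤ 28350: n = 84 (giving 27972).
Indices 70 through 84: 15 terms.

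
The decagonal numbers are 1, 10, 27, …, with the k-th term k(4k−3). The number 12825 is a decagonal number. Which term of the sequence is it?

Set n(4n−3) = 12825, giving 4n² − 3n − 12825 = 0.
The discriminant is 9 + 16·12825 = 205209, and √205209 = 453.
So n = (3 + 453) / 8 = 456/8 = 57.
Check: 57·(4·57 − 3) = 12825. ✓

57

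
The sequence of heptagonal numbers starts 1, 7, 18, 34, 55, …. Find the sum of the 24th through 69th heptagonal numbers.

Σ i(5i−3)/2 = (5Σi² − 3Σi) / 2 over i = 24..69.
Σi = 2415 − 276 = 2139 and Σi² = 111895 − 4324 = 107571.
(5·107571 − 3·2139) / 2 = 531438/2 = 265719.

265719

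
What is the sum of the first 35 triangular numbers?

Σ i(i+1)/2 = (Σi² + Σi) / 2 over i = 1..35.
Σi = 630 and Σi² = 14910.
(1·14910 + 1·630) / 2 = 15540/2 = 7770.

7770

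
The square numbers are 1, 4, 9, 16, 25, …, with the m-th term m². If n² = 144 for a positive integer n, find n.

We need n² = 144, so n = √144 = 12.

12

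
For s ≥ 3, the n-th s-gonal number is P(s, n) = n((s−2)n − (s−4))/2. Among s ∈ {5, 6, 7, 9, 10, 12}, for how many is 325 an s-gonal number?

s = 5: P(5, 14) = 287 and P(5, 15) = 330; 325 is not s-gonal.
s = 6: P(6, 13) = 325. ✓
s = 7: P(7, 11) = 286 and P(7, 12) = 342; 325 is not s-gonal.
s = 9: P(9, 10) = 325. ✓
s = 10: P(10, 9) = 297 and P(10, 10) = 370; 325 is not s-gonal.
s = 12: P(12, 8) = 288 and P(12, 9) = 369; 325 is not s-gonal.
Hits: s ∈ {6, 9} → 2.

2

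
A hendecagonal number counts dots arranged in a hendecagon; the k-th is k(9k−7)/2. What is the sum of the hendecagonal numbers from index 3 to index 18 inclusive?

8880

Σ i(9i−7)/2 = (9Σi² − 7Σi) / 2 over i = 3..18.
Σi = 171 − 3 = 168 and Σi² = 2109 − 5 = 2104.
(9·2104 − 7·168) / 2 = 17760/2 = 8880.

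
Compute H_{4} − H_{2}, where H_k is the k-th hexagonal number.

22

4·(2·4 − 1) = 28 and 2·(2·2 − 1) = 6.
Difference: 28 − 6 = 22.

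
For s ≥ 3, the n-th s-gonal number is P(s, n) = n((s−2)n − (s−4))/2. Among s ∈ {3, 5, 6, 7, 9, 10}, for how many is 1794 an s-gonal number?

1

s = 3: P(3, 59) = 1770 and P(3, 60) = 1830; 1794 is not s-gonal.
s = 5: P(5, 34) = 1717 and P(5, 35) = 1820; 1794 is not s-gonal.
s = 6: P(6, 30) = 1770 and P(6, 31) = 1891; 1794 is not s-gonal.
s = 7: P(7, 27) = 1782 and P(7, 28) = 1918; 1794 is not s-gonal.
s = 9: P(9, 23) = 1794. ✓
s = 10: P(10, 21) = 1701 and P(10, 22) = 1870; 1794 is not s-gonal.
Hits: s ∈ {9} → 1.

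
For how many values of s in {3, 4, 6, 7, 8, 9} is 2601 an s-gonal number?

1

s = 3: P(3, 71) = 2556 and P(3, 72) = 2628; 2601 is not s-gonal.
s = 4: P(4, 51) = 2601. ✓
s = 6: P(6, 36) = 2556 and P(6, 37) = 2701; 2601 is not s-gonal.
s = 7: P(7, 32) = 2512 and P(7, 33) = 2673; 2601 is not s-gonal.
s = 8: P(8, 29) = 2465 and P(8, 30) = 2640; 2601 is not s-gonal.
s = 9: P(9, 27) = 2484 and P(9, 28) = 2674; 2601 is not s-gonal.
Hits: s ∈ {4} → 1.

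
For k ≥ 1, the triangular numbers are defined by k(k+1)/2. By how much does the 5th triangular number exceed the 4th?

Consecutive triangular numbers differ by n: T_{5} − T_{4} = 5.

5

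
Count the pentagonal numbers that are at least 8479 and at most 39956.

The n-th pentagonal number is n(3n−1)/2.
Smallest index with value ≥ 8479: n = 76 (giving 8626).
Largest index with value ≤ 39956: n = 163 (giving 39772).
Indices 76 through 163: 88 terms.

88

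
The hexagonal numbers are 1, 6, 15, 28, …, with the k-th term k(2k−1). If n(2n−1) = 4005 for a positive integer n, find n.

Set n(2n−1) = 4005, giving 2n² − n − 4005 = 0.
So n = (1 + 179) / 4 = 180/4 = 45.
Check: 45·(2·45 − 1) = 4005. ✓

45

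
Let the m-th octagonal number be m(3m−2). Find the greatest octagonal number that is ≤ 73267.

Solve n(3n−2) ≤ 73267 for integer n.
n = 156 gives 72696 ≤ 73267, while n = 157 gives 73633 > 73267; so the answer is 72696.

72696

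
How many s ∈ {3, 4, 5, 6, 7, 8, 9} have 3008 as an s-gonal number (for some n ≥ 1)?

s = 3: P(3, 77) = 3003 and P(3, 78) = 3081; 3008 is not s-gonal.
s = 4: P(4, 54) = 2916 and P(4, 55) = 3025; 3008 is not s-gonal.
s = 5: P(5, 44) = 2882 and P(5, 45) = 3015; 3008 is not s-gonal.
s = 6: P(6, 39) = 3003 and P(6, 40) = 3160; 3008 is not s-gonal.
s = 7: P(7, 34) = 2839 and P(7, 35) = 3010; 3008 is not s-gonal.
s = 8: P(8, 32) = 3008. ✓
s = 9: P(9, 29) = 2871 and P(9, 30) = 3075; 3008 is not s-gonal.
Hits: s ∈ {8} → 1.

1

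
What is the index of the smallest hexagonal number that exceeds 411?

Solve n(2n−1) > 411 for integer n.
The largest n with value ≤ 411 is 14 (since 378 ≤ 411 < 435), so the first above is n = 15, value 435.

15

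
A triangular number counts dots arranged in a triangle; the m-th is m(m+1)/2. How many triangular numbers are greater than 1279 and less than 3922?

38

The n-th triangular number is n(n+1)/2.
Smallest index with value > 1279: n = 51 (giving 1326).
Largest index with value < 3922: n = 88 (giving 3916).
Indices 51 through 88: 38 terms.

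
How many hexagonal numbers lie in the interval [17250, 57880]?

77

The n-th hexagonal number is n(2n−1).
Smallest index with value ≥ 17250: n = 94 (giving 17578).
Largest index with value ≤ 57880: n = 170 (giving 57630).
Indices 94 through 170: 77 terms.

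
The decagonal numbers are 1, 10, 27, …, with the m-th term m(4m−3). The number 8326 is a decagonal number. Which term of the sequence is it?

Set n(4n−3) = 8326, giving 4n² − 3n − 8326 = 0.
The discriminant is 9 + 16·8326 = 133225, and √133225 = 365.
So n = (3 + 365) / 8 = 368/8 = 46.
Check: 46·(4·46 − 3) = 8326. ✓

46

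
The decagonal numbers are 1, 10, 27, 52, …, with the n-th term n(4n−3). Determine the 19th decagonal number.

1387

The 19th decagonal number is n(4n−3) with n = 19.
19·(4·19 − 3) = 19·73 = 1387.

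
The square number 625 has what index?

25

We need n² = 625, so n = √625 = 25.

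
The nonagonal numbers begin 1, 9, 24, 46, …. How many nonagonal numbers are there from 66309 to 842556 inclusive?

The n-th nonagonal number is n(7n−5)/2.
Smallest index with value ≥ 66309: n = 138 (giving 66309).
Largest index with value ≤ 842556: n = 491 (giving 842556).
Indices 138 through 491: 354 terms.

354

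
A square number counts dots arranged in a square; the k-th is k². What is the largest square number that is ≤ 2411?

2401

Solve n² ≤ 2411 for integer n.
n = 49 gives 2401 ≤ 2411, while n = 50 gives 2500 > 2411; so the answer is 2401.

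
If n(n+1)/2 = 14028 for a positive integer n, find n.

Set n(n+1)/2 = 14028, giving n² + n − 28056 = 0.
The discriminant is 1 + 8·14028 = 112225, and √112225 = 335.
So n = (-1 + 335) / 2 = 334/2 = 167.

167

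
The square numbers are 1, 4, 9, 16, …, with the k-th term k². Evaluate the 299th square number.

89401

The 299th square number is n² with n = 299.
299² = 89401.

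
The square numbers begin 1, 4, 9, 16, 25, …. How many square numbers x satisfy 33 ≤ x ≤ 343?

13

The n-th square number is n².
Smallest index with value ≥ 33: n = 6 (giving 36).
Largest index with value ≤ 343: n = 18 (giving 324).
Indices 6 through 18: 13 terms.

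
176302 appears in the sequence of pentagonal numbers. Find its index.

Set n(3n−1)/2 = 176302, giving 3n² − n − 352604 = 0.
The discriminant is 1 + 24·176302 = 4231249, and √4231249 = 2057.
So n = (1 + 2057) / 6 = 2058/6 = 343.

343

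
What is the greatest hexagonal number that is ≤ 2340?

Solve n(2n−1) ≤ 2340 for integer n.
n = 34 gives 2278 ≤ 2340, while n = 35 gives 2415 > 2340; so the answer is 2278.

2278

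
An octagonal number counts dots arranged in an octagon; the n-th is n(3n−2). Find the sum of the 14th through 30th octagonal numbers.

Σ i(3i−2) = 3Σi² − 2Σi over i = 14..30.
Σi = 465 − 91 = 374 and Σi² = 9455 − 819 = 8636.
3·8636 − 2·374 = 25160.

25160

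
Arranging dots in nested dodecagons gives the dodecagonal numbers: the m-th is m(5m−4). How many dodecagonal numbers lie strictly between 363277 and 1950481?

The n-th dodecagonal number is n(5n−4).
Smallest index with value > 363277: n = 270 (giving 363420).
Largest index with value < 1950481: n = 624 (giving 1944384).
Indices 270 through 624: 355 terms.

355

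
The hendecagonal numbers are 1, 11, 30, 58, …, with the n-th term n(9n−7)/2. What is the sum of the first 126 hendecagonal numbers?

Σ i(9i−7)/2 = (9Σi² − 7Σi) / 2 over i = 1..126.
Σi = 8001 and Σi² = 674751.
(9·674751 − 7·8001) / 2 = 6016752/2 = 3008376.

3008376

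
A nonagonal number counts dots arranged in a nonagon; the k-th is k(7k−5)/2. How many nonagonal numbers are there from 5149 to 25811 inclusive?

48

The n-th nonagonal number is n(7n−5)/2.
Smallest index with value ≥ 5149: n = 39 (giving 5226).
Largest index with value ≤ 25811: n = 86 (giving 25671).
Indices 39 through 86: 48 terms.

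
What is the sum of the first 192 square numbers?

2377760

Σ_{i=1}^{192} i² = 192·193·385/6 = 2377760.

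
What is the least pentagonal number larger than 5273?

5370

Solve n(3n−1)/2 > 5273 for integer n.
The largest n with value ≤ 5273 is 59 (since 5192 ≤ 5273 < 5370), so the first above is n = 60, value 5370.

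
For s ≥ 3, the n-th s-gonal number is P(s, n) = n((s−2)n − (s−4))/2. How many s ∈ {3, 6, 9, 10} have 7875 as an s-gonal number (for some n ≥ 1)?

2

s = 3: P(3, 125) = 7875. ✓
s = 6: P(6, 63) = 7875. ✓
s = 9: P(9, 47) = 7614 and P(9, 48) = 7944; 7875 is not s-gonal.
s = 10: P(10, 44) = 7612 and P(10, 45) = 7965; 7875 is not s-gonal.
Hits: s ∈ {3, 6} → 2.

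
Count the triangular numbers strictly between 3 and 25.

4

The n-th triangular number is n(n+1)/2.
Smallest index with value > 3: n = 3 (giving 6).
Largest index with value < 25: n = 6 (giving 21).
Indices 3 through 6: 4 terms.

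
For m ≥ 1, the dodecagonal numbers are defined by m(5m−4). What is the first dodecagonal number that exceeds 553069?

553113

Solve n(5n−4) > 553069 for integer n.
The largest n with value ≤ 553069 is 332 (since 549792 ≤ 553069 < 553113), so the first above is n = 333, value 553113.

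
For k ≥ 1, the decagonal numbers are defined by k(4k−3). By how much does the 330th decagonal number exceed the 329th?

Consecutive decagonal numbers differ by 8n − 7: here 8·330 − 7 = 2633.

2633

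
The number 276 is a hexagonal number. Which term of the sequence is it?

Set n(2n−1) = 276, giving 2n² − n − 276 = 0.
The discriminant is 1 + 8·276 = 2209, and √2209 = 47.
So n = (1 + 47) / 4 = 48/4 = 12.

12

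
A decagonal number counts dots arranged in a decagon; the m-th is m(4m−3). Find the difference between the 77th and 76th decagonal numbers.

Consecutive decagonal numbers differ by 8n − 7: here 8·77 − 7 = 609.

609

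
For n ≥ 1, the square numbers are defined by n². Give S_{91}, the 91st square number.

8281

The 91st square number is n² with n = 91.
91² = 8281.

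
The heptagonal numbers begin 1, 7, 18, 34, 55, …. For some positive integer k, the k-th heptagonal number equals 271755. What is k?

330

Set n(5n−3)/2 = 271755, giving 5n² − 3n − 543510 = 0.
The discriminant is 9 + 40·271755 = 10870209, and √10870209 = 3297.
So n = (3 + 3297) / 10 = 3300/10 = 330.
Check: 330·(5·330 − 3)/2 = 271755. ✓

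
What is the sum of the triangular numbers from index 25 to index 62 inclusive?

39064

Σ i(i+1)/2 = (Σi² + Σi) / 2 over i = 25..62.
Σi = 1953 − 300 = 1653 and Σi² = 81375 − 4900 = 76475.
(1·76475 + 1·1653) / 2 = 78128/2 = 39064.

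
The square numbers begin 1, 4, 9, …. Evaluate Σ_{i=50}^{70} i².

76370

Σ_{i=50}^{70} i² = 116795 − 40425 = 76370.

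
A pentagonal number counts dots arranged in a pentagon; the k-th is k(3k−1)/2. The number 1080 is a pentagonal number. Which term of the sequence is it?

27

Set n(3n−1)/2 = 1080, giving 3n² − n − 2160 = 0.
The discriminant is 1 + 24·1080 = 25921, and √25921 = 161.
So n = (1 + 161) / 6 = 162/6 = 27.
Check: 27·(3·27 − 1)/2 = 1080. ✓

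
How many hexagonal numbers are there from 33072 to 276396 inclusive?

The n-th hexagonal number is n(2n−1).
Smallest index with value ≥ 33072: n = 129 (giving 33153).
Largest index with value ≤ 276396: n = 372 (giving 276396).
Indices 129 through 372: 244 terms.

244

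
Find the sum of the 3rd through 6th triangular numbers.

52

Σ i(i+1)/2 = (Σi² + Σi) / 2 over i = 3..6.
Σi = 21 − 3 = 18 and Σi² = 91 − 5 = 86.
(1·86 + 1·18) / 2 = 104/2 = 52.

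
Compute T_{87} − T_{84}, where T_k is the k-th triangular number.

258

87·88/2 = 3828 and 84·85/2 = 3570.
Difference: 3828 − 3570 = 258.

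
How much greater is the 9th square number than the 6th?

9² = 81 and 6² = 36.
Difference: 81 − 36 = 45.

45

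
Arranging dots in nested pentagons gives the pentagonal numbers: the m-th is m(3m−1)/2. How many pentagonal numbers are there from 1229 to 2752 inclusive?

15

The n-th pentagonal number is n(3n−1)/2.
Smallest index with value ≥ 1229: n = 29 (giving 1247).
Largest index with value ≤ 2752: n = 43 (giving 2752).
Indices 29 through 43: 15 terms.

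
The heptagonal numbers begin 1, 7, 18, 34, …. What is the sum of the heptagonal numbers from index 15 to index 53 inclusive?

123071

Σ i(5i−3)/2 = (5Σi² − 3Σi) / 2 over i = 15..53.
Σi = 1431 − 105 = 1326 and Σi² = 51039 − 1015 = 50024.
(5·50024 − 3·1326) / 2 = 246142/2 = 123071.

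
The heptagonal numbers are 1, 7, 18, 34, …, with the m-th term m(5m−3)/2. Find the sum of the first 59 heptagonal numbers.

Σ i(5i−3)/2 = (5Σi² − 3Σi) / 2 over i = 1..59.
Σi = 1770 and Σi² = 70210.
(5·70210 − 3·1770) / 2 = 345740/2 = 172870.

172870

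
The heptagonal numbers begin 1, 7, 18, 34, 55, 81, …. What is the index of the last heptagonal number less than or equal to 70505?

168

Solve n(5n−3)/2 ≤ 70505 for integer n.
n = 168 gives 70308 ≤ 70505, while n = 169 gives 71149 > 70505; so the answer is index 168.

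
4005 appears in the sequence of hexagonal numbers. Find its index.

45

Set n(2n−1) = 4005, giving 2n² − n − 4005 = 0.
The discriminant is 1 + 8·4005 = 32041, and √32041 = 179.
So n = (1 + 179) / 4 = 180/4 = 45.
Check: 45·(2·45 − 1) = 4005. ✓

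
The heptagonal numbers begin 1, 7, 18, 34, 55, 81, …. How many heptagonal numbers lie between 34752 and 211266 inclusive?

173

The n-th heptagonal number is n(5n−3)/2.
Smallest index with value ≥ 34752: n = 119 (giving 35224).
Largest index with value ≤ 211266: n = 291 (giving 211266).
Indices 119 through 291: 173 terms.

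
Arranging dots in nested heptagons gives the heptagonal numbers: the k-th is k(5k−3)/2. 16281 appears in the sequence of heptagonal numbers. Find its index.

81

Set n(5n−3)/2 = 16281, giving 5n² − 3n − 32562 = 0.
So n = (3 + 807) / 10 = 810/10 = 81.
Check: 81·(5·81 − 3)/2 = 16281. ✓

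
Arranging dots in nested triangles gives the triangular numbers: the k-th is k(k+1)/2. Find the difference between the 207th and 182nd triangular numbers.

4875

207·208/2 = 21528 and 182·183/2 = 16653.
Difference: 21528 − 16653 = 4875.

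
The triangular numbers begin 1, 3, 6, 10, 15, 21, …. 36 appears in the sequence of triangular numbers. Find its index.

8

Set n(n+1)/2 = 36, giving n² + n − 72 = 0.
So n = (-1 + 17) / 2 = 16/2 = 8.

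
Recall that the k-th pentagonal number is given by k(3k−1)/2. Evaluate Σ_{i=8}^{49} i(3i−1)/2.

Σ i(3i−1)/2 = (3Σi² − Σi) / 2 over i = 8..49.
Σi = 1225 − 28 = 1197 and Σi² = 40425 − 140 = 40285.
(3·40285 − 1·1197) / 2 = 119658/2 = 59829.

59829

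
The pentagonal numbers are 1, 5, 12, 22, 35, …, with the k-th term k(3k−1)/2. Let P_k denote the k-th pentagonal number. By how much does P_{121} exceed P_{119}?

121·(3·121 − 1)/2 = 21901 and 119·(3·119 − 1)/2 = 21182.
Difference: 21901 − 21182 = 719.

719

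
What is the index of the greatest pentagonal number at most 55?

6

Solve n(3n−1)/2 ≤ 55 for integer n.
n = 6 gives 51 ≤ 55, while n = 7 gives 70 > 55; so the answer is index 6.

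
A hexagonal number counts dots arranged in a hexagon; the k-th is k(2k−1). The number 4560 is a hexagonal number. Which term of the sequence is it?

Set n(2n−1) = 4560, giving 2n² − n − 4560 = 0.
So n = (1 + 191) / 4 = 192/4 = 48.
Check: 48·(2·48 − 1) = 4560. ✓

48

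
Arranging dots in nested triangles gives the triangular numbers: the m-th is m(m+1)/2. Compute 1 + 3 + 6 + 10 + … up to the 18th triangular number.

1140

Σ i(i+1)/2 = (Σi² + Σi) / 2 over i = 1..18.
Σi = 171 and Σi² = 2109.
(1·2109 + 1·171) / 2 = 2280/2 = 1140.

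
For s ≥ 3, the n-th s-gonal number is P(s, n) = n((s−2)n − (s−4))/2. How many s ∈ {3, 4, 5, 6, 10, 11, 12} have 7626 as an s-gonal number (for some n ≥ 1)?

s = 3: P(3, 123) = 7626. ✓
s = 4: P(4, 87) = 7569 and P(4, 88) = 7744; 7626 is not s-gonal.
s = 5: P(5, 71) = 7526 and P(5, 72) = 7740; 7626 is not s-gonal.
s = 6: P(6, 62) = 7626. ✓
s = 10: P(10, 44) = 7612 and P(10, 45) = 7965; 7626 is not s-gonal.
s = 11: P(11, 41) = 7421 and P(11, 42) = 7791; 7626 is not s-gonal.
s = 12: P(12, 39) = 7449 and P(12, 40) = 7840; 7626 is not s-gonal.
Hits: s ∈ {3, 6} → 2.

2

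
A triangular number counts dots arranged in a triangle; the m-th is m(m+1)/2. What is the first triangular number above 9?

10

Solve n(n+1)/2 > 9 for integer n.
The largest n with value ≤ 9 is 3 (since 6 ≤ 9 < 10), so the first above is n = 4, value 10.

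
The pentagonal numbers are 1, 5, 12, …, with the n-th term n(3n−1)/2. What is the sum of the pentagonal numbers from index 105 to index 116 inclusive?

Σ i(3i−1)/2 = (3Σi² − Σi) / 2 over i = 105..116.
Σi = 6786 − 5460 = 1326 and Σi² = 527046 − 380380 = 146666.
(3·146666 − 1·1326) / 2 = 438672/2 = 219336.

219336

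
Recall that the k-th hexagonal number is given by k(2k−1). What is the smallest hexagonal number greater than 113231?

114003

Solve n(2n−1) > 113231 for integer n.
The largest n with value ≤ 113231 is 238 (since 113050 ≤ 113231 < 114003), so the first above is n = 239, value 114003.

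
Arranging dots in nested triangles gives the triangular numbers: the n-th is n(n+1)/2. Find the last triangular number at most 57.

55

Solve n(n+1)/2 ≤ 57 for integer n.
n = 10 gives 55 ≤ 57, while n = 11 gives 66 > 57; so the answer is 55.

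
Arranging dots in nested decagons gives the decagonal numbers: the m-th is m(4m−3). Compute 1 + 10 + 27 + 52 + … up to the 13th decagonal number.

Σ i(4i−3) = 4Σi² − 3Σi over i = 1..13.
Σi = 91 and Σi² = 819.
4·819 − 3·91 = 3003.

3003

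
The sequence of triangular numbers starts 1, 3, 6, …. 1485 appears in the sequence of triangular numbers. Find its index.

Set n(n+1)/2 = 1485, giving n² + n − 2970 = 0.
So n = (-1 + 109) / 2 = 108/2 = 54.

54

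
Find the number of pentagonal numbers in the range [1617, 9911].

The n-th pentagonal number is n(3n−1)/2.
Smallest index with value ≥ 1617: n = 33 (giving 1617).
Largest index with value ≤ 9911: n = 81 (giving 9801).
Indices 33 through 81: 49 terms.

49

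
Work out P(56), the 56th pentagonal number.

4676

The 56th pentagonal number is n(3n−1)/2 with n = 56.
56·(3·56 − 1)/2 = 56·167/2 = 4676.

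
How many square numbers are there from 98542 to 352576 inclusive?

280

The n-th square number is n².
Smallest index with value ≥ 98542: n = 314 (giving 98596).
Largest index with value ≤ 352576: n = 593 (giving 351649).
Indices 314 through 593: 280 terms.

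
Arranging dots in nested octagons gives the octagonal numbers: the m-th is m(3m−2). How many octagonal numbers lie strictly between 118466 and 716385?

The n-th octagonal number is n(3n−2).
Smallest index with value > 118466: n = 200 (giving 119600).
Largest index with value < 716385: n = 488 (giving 713456).
Indices 200 through 488: 289 terms.

289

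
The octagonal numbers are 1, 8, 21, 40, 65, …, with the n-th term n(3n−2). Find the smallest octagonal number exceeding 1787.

1825

Solve n(3n−2) > 1787 for integer n.
The largest n with value ≤ 1787 is 24 (since 1680 ≤ 1787 < 1825), so the first above is n = 25, value 1825.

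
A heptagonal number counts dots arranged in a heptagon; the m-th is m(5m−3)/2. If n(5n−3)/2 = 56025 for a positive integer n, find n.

Set n(5n−3)/2 = 56025, giving 5n² − 3n − 112050 = 0.
So n = (3 + 1497) / 10 = 1500/10 = 150.

150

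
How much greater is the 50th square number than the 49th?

n² − (n−1)² = 2n − 1, so 50² − 49² = 2·50 − 1 = 99.

99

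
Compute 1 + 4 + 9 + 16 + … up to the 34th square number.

Σ_{i=1}^{34} i² = 34·35·69/6 = 13685.

13685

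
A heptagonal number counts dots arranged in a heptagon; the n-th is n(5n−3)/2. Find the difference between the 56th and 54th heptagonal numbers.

547

56·(5·56 − 3)/2 = 7756 and 54·(5·54 − 3)/2 = 7209.
Difference: 7756 − 7209 = 547.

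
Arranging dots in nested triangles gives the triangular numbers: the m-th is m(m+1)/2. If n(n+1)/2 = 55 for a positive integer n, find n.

10

Set n(n+1)/2 = 55, giving n² + n − 110 = 0.
The discriminant is 1 + 8·55 = 441, and √441 = 21.
So n = (-1 + 21) / 2 = 20/2 = 10.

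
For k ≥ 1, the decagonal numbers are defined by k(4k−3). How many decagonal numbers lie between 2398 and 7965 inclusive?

The n-th decagonal number is n(4n−3).
Smallest index with value ≥ 2398: n = 25 (giving 2425).
Largest index with value ≤ 7965: n = 45 (giving 7965).
Indices 25 through 45: 21 terms.

21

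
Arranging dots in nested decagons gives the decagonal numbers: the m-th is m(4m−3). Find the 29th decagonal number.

3277

The 29th decagonal number is n(4n−3) with n = 29.
29·(4·29 − 3) = 29·113 = 3277.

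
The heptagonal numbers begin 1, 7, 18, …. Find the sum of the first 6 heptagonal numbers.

Σ i(5i−3)/2 = (5Σi² − 3Σi) / 2 over i = 1..6.
Σi = 21 and Σi² = 91.
(5·91 − 3·21) / 2 = 392/2 = 196.

196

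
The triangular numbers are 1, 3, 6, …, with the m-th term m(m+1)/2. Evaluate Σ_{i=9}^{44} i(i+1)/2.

15060

Σ i(i+1)/2 = (Σi² + Σi) / 2 over i = 9..44.
Σi = 990 − 36 = 954 and Σi² = 29370 − 204 = 29166.
(1·29166 + 1·954) / 2 = 30120/2 = 15060.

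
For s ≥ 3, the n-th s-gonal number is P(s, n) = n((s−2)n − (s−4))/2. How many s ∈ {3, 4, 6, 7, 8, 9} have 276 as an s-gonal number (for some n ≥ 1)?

2

s = 3: P(3, 23) = 276. ✓
s = 4: P(4, 16) = 256 and P(4, 17) = 289; 276 is not s-gonal.
s = 6: P(6, 12) = 276. ✓
s = 7: P(7, 10) = 235 and P(7, 11) = 286; 276 is not s-gonal.
s = 8: P(8, 9) = 225 and P(8, 10) = 280; 276 is not s-gonal.
s = 9: P(9, 9) = 261 and P(9, 10) = 325; 276 is not s-gonal.
Hits: s ∈ {3, 6} → 2.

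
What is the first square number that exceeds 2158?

Solve n² > 2158 for integer n.
The largest n with value ≤ 2158 is 46 (since 2116 ≤ 2158 < 2209), so the first above is n = 47, value 2209.

2209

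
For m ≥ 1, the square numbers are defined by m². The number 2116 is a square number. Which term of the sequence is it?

46

We need n² = 2116, so n = √2116 = 46.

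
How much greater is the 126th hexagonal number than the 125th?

Consecutive hexagonal numbers differ by 4n − 3: here 4·126 − 3 = 501.

501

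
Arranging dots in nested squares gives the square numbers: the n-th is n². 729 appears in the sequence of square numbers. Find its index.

We need n² = 729, so n = √729 = 27.

27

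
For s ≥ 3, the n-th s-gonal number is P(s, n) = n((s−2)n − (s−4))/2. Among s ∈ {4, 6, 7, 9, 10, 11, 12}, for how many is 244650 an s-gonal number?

1

s = 4: P(4, 494) = 244036 and P(4, 495) = 245025; 244650 is not s-gonal.
s = 6: P(6, 350) = 244650. ✓
s = 7: P(7, 313) = 244453 and P(7, 314) = 246019; 244650 is not s-gonal.
s = 9: P(9, 264) = 243276 and P(9, 265) = 245125; 244650 is not s-gonal.
s = 10: P(10, 247) = 243295 and P(10, 248) = 245272; 244650 is not s-gonal.
s = 11: P(11, 233) = 243485 and P(11, 234) = 245583; 244650 is not s-gonal.
s = 12: P(12, 221) = 243321 and P(12, 222) = 245532; 244650 is not s-gonal.
Hits: s ∈ {6} → 1.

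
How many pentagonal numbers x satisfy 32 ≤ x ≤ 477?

14

The n-th pentagonal number is n(3n−1)/2.
Smallest index with value ≥ 32: n = 5 (giving 35).
Largest index with value ≤ 477: n = 18 (giving 477).
Indices 5 through 18: 14 terms.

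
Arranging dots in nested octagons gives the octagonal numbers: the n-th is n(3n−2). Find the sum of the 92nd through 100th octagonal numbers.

Σ i(3i−2) = 3Σi² − 2Σi over i = 92..100.
Σi = 5050 − 4186 = 864 and Σi² = 338350 − 255346 = 83004.
3·83004 − 2·864 = 247284.

247284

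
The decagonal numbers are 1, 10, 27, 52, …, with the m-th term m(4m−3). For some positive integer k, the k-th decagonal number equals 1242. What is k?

Set n(4n−3) = 1242, giving 4n² − 3n − 1242 = 0.
The discriminant is 9 + 16·1242 = 19881, and √19881 = 141.
So n = (3 + 141) / 8 = 144/8 = 18.

18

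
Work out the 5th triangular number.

15

The 5th triangular number is n(n+1)/2 with n = 5.
5·6/2 = 30/2 = 15.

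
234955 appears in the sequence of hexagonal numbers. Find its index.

343

Set n(2n−1) = 234955, giving 2n² − n − 234955 = 0.
The discriminant is 1 + 8·234955 = 1879641, and √1879641 = 1371.
So n = (1 + 1371) / 4 = 1372/4 = 343.
Check: 343·(2·343 − 1) = 234955. ✓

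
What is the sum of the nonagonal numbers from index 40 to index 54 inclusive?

Σ i(7i−5)/2 = (7Σi² − 5Σi) / 2 over i = 40..54.
Σi = 1485 − 780 = 705 and Σi² = 53955 − 20540 = 33415.
(7·33415 − 5·705) / 2 = 230380/2 = 115190.

115190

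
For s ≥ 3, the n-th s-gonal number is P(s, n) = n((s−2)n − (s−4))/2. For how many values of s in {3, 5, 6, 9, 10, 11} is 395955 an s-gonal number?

1

s = 3: P(3, 889) = 395605 and P(3, 890) = 396495; 395955 is not s-gonal.
s = 5: P(5, 513) = 394497 and P(5, 514) = 396037; 395955 is not s-gonal.
s = 6: P(6, 445) = 395605 and P(6, 446) = 397386; 395955 is not s-gonal.
s = 9: P(9, 336) = 394296 and P(9, 337) = 396649; 395955 is not s-gonal.
s = 10: P(10, 315) = 395955. ✓
s = 11: P(11, 297) = 395901 and P(11, 298) = 398575; 395955 is not s-gonal.
Hits: s ∈ {10} → 1.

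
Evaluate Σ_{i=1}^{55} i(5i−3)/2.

140140

Σ i(5i−3)/2 = (5Σi² − 3Σi) / 2 over i = 1..55.
Σi = 1540 and Σi² = 56980.
(5·56980 − 3·1540) / 2 = 280280/2 = 140140.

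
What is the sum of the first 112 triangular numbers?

240464

Σ i(i+1)/2 = (Σi² + Σi) / 2 over i = 1..112.
Σi = 6328 and Σi² = 474600.
(1·474600 + 1·6328) / 2 = 480928/2 = 240464.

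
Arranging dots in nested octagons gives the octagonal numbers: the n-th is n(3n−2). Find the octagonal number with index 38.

38·(3·38 − 2) = 38·112 = 4256.

4256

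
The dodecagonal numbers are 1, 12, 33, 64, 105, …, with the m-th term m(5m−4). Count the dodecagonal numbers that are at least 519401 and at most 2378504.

The n-th dodecagonal number is n(5n−4).
Smallest index with value ≥ 519401: n = 323 (giving 520353).
Largest index with value ≤ 2378504: n = 690 (giving 2377740).
Indices 323 through 690: 368 terms.

368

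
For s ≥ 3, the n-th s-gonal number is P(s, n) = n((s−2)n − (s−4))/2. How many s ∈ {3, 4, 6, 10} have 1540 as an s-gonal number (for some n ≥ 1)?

3

s = 3: P(3, 55) = 1540. ✓
s = 4: P(4, 39) = 1521 and P(4, 40) = 1600; 1540 is not s-gonal.
s = 6: P(6, 28) = 1540. ✓
s = 10: P(10, 20) = 1540. ✓
Hits: s ∈ {3, 6, 10} → 3.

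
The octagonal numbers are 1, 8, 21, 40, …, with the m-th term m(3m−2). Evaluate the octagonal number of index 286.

244816

The 286th octagonal number is n(3n−2) with n = 286.
286·(3·286 − 2) = 286·856 = 244816.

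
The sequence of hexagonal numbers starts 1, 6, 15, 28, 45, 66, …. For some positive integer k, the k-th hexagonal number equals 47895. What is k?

155

Set n(2n−1) = 47895, giving 2n² − n − 47895 = 0.
The discriminant is 1 + 8·47895 = 383161, and √383161 = 619.
So n = (1 + 619) / 4 = 620/4 = 155.
Check: 155·(2·155 − 1) = 47895. ✓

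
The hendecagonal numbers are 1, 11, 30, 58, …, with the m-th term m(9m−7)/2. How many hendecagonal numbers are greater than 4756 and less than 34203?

55

The n-th hendecagonal number is n(9n−7)/2.
Smallest index with value > 4756: n = 33 (giving 4785).
Largest index with value < 34203: n = 87 (giving 33756).
Indices 33 through 87: 55 terms.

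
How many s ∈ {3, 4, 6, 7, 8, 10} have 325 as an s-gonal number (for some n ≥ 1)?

2

s = 3: P(3, 25) = 325. ✓
s = 4: P(4, 18) = 324 and P(4, 19) = 361; 325 is not s-gonal.
s = 6: P(6, 13) = 325. ✓
s = 7: P(7, 11) = 286 and P(7, 12) = 342; 325 is not s-gonal.
s = 8: P(8, 10) = 280 and P(8, 11) = 341; 325 is not s-gonal.
s = 10: P(10, 9) = 297 and P(10, 10) = 370; 325 is not s-gonal.
Hits: s ∈ {3, 6} → 2.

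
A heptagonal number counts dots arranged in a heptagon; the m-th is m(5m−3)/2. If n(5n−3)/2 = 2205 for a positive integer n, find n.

Set n(5n−3)/2 = 2205, giving 5n² − 3n − 4410 = 0.
The discriminant is 9 + 40·2205 = 88209, and √88209 = 297.
So n = (3 + 297) / 10 = 300/10 = 30.

30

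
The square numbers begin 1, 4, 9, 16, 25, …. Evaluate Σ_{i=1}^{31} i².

10416

Σ_{i=1}^{31} i² = 31·32·63/6 = 10416.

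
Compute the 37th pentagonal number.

2035

The 37th pentagonal number is n(3n−1)/2 with n = 37.
37·(3·37 − 1)/2 = 37·110/2 = 37·55 = 2035.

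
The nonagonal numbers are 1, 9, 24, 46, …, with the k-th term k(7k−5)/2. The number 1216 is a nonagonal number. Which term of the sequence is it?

19

Set n(7n−5)/2 = 1216, giving 7n² − 5n − 2432 = 0.
So n = (5 + 261) / 14 = 266/14 = 19.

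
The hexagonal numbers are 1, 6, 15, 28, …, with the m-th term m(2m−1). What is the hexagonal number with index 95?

17955

The 95th hexagonal number is n(2n−1) with n = 95.
95·(2·95 − 1) = 95·189 = 17955.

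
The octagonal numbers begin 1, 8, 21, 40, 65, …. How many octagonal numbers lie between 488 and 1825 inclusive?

12

The n-th octagonal number is n(3n−2).
Smallest index with value ≥ 488: n = 14 (giving 560).
Largest index with value ≤ 1825: n = 25 (giving 1825).
Indices 14 through 25: 12 terms.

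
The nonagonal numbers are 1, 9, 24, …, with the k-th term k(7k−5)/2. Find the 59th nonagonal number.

12036

The 59th nonagonal number is n(7n−5)/2 with n = 59.
59·(7·59 − 5)/2 = 59·408/2 = 59·204 = 12036.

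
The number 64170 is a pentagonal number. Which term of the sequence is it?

Set n(3n−1)/2 = 64170, giving 3n² − n − 128340 = 0.
The discriminant is 1 + 24·64170 = 1540081, and √1540081 = 1241.
So n = (1 + 1241) / 6 = 1242/6 = 207.

207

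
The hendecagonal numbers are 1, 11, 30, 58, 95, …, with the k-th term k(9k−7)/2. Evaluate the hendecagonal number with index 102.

46461

The 102nd hendecagonal number is n(9n−7)/2 with n = 102.
102·(9·102 − 7)/2 = 102·911/2 = 46461.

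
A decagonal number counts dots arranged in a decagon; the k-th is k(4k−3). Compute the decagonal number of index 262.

The 262nd decagonal number is n(4n−3) with n = 262.
262·(4·262 − 3) = 262·1045 = 273790.

273790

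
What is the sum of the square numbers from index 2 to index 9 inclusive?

284

Σ_{i=2}^{9} i² = 285 − 1 = 284.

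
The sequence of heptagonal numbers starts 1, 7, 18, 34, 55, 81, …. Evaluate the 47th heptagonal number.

5452

The 47th heptagonal number is n(5n−3)/2 with n = 47.
47·(5·47 − 3)/2 = 47·232/2 = 47·116 = 5452.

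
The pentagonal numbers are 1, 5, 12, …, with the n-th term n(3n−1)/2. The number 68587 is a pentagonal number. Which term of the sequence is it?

214

Set n(3n−1)/2 = 68587, giving 3n² − n − 137174 = 0.
So n = (1 + 1283) / 6 = 1284/6 = 214.
Check: 214·(3·214 − 1)/2 = 68587. ✓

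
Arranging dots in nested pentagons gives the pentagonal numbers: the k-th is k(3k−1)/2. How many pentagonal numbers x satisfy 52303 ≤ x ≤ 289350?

253

The n-th pentagonal number is n(3n−1)/2.
Smallest index with value ≥ 52303: n = 187 (giving 52360).
Largest index with value ≤ 289350: n = 439 (giving 288862).
Indices 187 through 439: 253 terms.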